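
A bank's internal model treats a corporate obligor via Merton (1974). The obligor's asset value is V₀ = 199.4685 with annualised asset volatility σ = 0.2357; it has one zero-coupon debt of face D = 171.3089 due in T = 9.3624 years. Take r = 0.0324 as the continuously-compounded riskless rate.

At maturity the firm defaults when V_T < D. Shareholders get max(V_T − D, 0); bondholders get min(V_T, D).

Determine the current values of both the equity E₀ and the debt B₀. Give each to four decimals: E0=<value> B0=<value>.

d₁ = [ln(V₀/D) + (r + σ²/2)T] / (σ√T)
   = [ln(199.4685/171.3089) + (0.0324 + 0.5·0.2357²)·9.3624] / (0.2357·√9.3624)
   = [0.152188 + 0.563403] / 0.721196 = 0.992229
d₂ = d₁ − σ√T = 0.992229 − 0.721196 = 0.271033
N(d₁) = 0.839457,  N(d₂) = 0.606817,  e^(−rT) = 0.738347
E₀ = V₀·N(d₁) − D·e^(−rT)·N(d₂)
   = 199.4685·0.839457 − 171.3089·0.738347·0.606817 = 90.691744
B₀ = V₀ − E₀ = 199.4685 − 90.691744 = 108.776756

E0=90.6917 B0=108.7768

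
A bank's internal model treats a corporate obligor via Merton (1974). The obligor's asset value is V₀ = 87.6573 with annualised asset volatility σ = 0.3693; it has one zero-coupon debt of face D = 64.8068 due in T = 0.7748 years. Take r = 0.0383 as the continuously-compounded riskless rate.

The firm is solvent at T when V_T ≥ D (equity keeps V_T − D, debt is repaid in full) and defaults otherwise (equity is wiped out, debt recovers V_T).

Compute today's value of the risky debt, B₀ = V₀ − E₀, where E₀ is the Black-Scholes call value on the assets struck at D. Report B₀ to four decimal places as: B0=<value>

d₁ = [ln(V₀/D) + (r + σ²/2)T] / (σ√T)
   = [ln(87.6573/64.8068) + (0.0383 + 0.5·0.3693²)·0.7748] / (0.3693·√0.7748)
   = [0.302024 + 0.082509] / 0.325068 = 1.182934
d₂ = d₁ − σ√T = 1.182934 − 0.325068 = 0.857866
N(d₁) = 0.881582,  N(d₂) = 0.804517,  e^(−rT) = 0.970761
E₀ = V₀·N(d₁) − D·e^(−rT)·N(d₂)
   = 87.6573·0.881582 − 64.8068·0.970761·0.804517 = 26.663430
B₀ = V₀ − E₀ = 87.6573 − 26.663430 = 60.993870

B0=60.9939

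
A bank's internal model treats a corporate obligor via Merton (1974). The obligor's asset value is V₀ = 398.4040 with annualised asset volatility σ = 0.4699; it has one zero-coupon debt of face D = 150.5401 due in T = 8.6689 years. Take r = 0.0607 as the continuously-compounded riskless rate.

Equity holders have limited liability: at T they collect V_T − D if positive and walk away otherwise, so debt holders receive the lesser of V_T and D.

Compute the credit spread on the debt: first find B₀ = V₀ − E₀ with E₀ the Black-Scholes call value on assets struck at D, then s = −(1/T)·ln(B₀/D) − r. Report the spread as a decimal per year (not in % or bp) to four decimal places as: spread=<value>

spread=0.0226

d₁ = [ln(V₀/D) + (r + σ²/2)T] / (σ√T)
   = [ln(398.4040/150.5401) + (0.0607 + 0.5·0.4699²)·8.6689] / (0.4699·√8.6689)
   = [0.973237 + 1.483275] / 1.383526 = 1.775544
d₂ = d₁ − σ√T = 1.775544 − 1.383526 = 0.392018
N(d₁) = 0.962096,  N(d₂) = 0.652477,  e^(−rT) = 0.590845
E₀ = V₀·N(d₁) − D·e^(−rT)·N(d₂)
   = 398.4040·0.962096 − 150.5401·0.590845·0.652477 = 325.267745
B₀ = V₀ − E₀ = 398.4040 − 325.267745 = 73.136255
spread = −(1/T)·ln(B₀/D) − r = −(1/8.6689)·ln(73.136255/150.5401) − 0.0607 = 0.02257530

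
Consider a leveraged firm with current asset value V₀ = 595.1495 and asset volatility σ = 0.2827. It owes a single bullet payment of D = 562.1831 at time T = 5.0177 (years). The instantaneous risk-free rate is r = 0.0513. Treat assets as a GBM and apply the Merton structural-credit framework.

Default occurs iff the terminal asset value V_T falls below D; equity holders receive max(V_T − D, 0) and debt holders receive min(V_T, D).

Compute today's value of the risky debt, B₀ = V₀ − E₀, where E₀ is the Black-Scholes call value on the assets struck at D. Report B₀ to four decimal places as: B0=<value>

B0=372.1517

d₁ = [ln(V₀/D) + (r + σ²/2)T] / (σ√T)
   = [ln(595.1495/562.1831) + (0.0513 + 0.5·0.2827²)·5.0177] / (0.2827·√5.0177)
   = [0.056985 + 0.457914] / 0.633254 = 0.813099
d₂ = d₁ − σ√T = 0.813099 − 0.633254 = 0.179845
N(d₁) = 0.791919,  N(d₂) = 0.571363,  e^(−rT) = 0.773053
E₀ = V₀·N(d₁) − D·e^(−rT)·N(d₂)
   = 595.1495·0.791919 − 562.1831·0.773053·0.571363 = 222.997763
B₀ = V₀ − E₀ = 595.1495 − 222.997763 = 372.151737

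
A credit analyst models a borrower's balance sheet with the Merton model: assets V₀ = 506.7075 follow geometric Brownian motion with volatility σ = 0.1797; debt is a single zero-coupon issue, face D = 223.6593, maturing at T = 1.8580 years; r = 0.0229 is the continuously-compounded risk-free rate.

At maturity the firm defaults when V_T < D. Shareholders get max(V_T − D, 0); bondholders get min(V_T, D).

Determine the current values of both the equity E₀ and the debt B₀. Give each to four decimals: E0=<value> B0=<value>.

E0=292.3694 B0=214.3381

d₁ = [ln(V₀/D) + (r + σ²/2)T] / (σ√T)
   = [ln(506.7075/223.6593) + (0.0229 + 0.5·0.1797²)·1.8580] / (0.1797·√1.8580)
   = [0.817810 + 0.072548] / 0.244946 = 3.634909
d₂ = d₁ − σ√T = 3.634909 − 0.244946 = 3.389962
N(d₁) = 0.999861,  N(d₂) = 0.999650,  e^(−rT) = 0.958344
E₀ = V₀·N(d₁) − D·e^(−rT)·N(d₂)
   = 506.7075·0.999861 − 223.6593·0.958344·0.999650 = 292.369354
B₀ = V₀ − E₀ = 506.7075 − 292.369354 = 214.338146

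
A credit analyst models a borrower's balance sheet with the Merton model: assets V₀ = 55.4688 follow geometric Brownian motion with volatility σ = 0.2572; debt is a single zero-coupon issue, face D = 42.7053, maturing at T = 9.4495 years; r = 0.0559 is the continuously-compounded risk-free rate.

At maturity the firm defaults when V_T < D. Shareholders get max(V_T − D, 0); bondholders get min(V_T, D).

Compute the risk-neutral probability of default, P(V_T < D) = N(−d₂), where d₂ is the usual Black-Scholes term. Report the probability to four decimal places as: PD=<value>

d₁ = [ln(V₀/D) + (r + σ²/2)T] / (σ√T)
   = [ln(55.4688/42.7053) + (0.0559 + 0.5·0.2572²)·9.4495] / (0.2572·√9.4495)
   = [0.261498 + 0.840778] / 0.790634 = 1.394167
d₂ = d₁ − σ√T = 1.394167 − 0.790634 = 0.603533
risk-neutral PD = N(−d₂) = N(-0.603533) = 0.273077

PD=0.2731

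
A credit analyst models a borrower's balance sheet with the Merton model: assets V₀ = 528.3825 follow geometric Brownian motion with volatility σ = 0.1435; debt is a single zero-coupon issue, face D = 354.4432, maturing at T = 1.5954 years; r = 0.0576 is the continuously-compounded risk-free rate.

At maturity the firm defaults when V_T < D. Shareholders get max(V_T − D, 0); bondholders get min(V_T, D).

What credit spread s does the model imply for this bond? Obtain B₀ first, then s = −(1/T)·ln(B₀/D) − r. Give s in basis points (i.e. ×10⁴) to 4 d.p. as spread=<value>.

d₁ = [ln(V₀/D) + (r + σ²/2)T] / (σ√T)
   = [ln(528.3825/354.4432) + (0.0576 + 0.5·0.1435²)·1.5954] / (0.1435·√1.5954)
   = [0.399272 + 0.108321] / 0.181254 = 2.800462
d₂ = d₁ − σ√T = 2.800462 − 0.181254 = 2.619208
N(d₁) = 0.997449,  N(d₂) = 0.995593,  e^(−rT) = 0.912201
E₀ = V₀·N(d₁) − D·e^(−rT)·N(d₂)
   = 528.3825·0.997449 − 354.4432·0.912201·0.995593 = 205.135733
B₀ = V₀ − E₀ = 528.3825 − 205.135733 = 323.246767
spread = −(1/T)·ln(B₀/D) − r = −(1/1.5954)·ln(323.246767/354.4432) − 0.0576 = 0.00014859
in basis points: 0.00014859 × 10⁴ = 1.4859 bp

spread=1.4859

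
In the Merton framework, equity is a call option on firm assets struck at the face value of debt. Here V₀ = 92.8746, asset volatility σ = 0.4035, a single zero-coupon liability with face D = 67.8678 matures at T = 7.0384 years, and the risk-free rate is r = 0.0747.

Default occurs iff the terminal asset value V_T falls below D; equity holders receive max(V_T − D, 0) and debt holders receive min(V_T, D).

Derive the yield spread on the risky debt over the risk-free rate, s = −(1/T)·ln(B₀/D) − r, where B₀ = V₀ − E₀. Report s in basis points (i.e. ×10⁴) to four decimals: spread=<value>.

spread=291.0096

d₁ = [ln(V₀/D) + (r + σ²/2)T] / (σ√T)
   = [ln(92.8746/67.8678) + (0.0747 + 0.5·0.4035²)·7.0384] / (0.4035·√7.0384)
   = [0.313689 + 1.098737] / 1.070485 = 1.319426
d₂ = d₁ − σ√T = 1.319426 − 1.070485 = 0.248942
N(d₁) = 0.906487,  N(d₂) = 0.598297,  e^(−rT) = 0.591101
E₀ = V₀·N(d₁) − D·e^(−rT)·N(d₂)
   = 92.8746·0.906487 − 67.8678·0.591101·0.598297 = 60.187876
B₀ = V₀ − E₀ = 92.8746 − 60.187876 = 32.686724
spread = −(1/T)·ln(B₀/D) − r = −(1/7.0384)·ln(32.686724/67.8678) − 0.0747 = 0.02910096
in basis points: 0.02910096 × 10⁴ = 291.0096 bp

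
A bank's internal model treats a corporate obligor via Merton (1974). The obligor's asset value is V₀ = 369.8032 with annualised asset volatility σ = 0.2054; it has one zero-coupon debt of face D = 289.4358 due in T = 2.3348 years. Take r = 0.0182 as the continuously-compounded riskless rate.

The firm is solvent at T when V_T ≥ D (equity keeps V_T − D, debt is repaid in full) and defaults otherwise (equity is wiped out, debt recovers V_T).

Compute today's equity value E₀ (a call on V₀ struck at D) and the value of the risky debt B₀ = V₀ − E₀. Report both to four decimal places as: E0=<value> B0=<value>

d₁ = [ln(V₀/D) + (r + σ²/2)T] / (σ√T)
   = [ln(369.8032/289.4358) + (0.0182 + 0.5·0.2054²)·2.3348] / (0.2054·√2.3348)
   = [0.245037 + 0.091745] / 0.313852 = 1.073060
d₂ = d₁ − σ√T = 1.073060 − 0.313852 = 0.759208
N(d₁) = 0.858378,  N(d₂) = 0.776136,  e^(−rT) = 0.958397
E₀ = V₀·N(d₁) − D·e^(−rT)·N(d₂)
   = 369.8032·0.858378 − 289.4358·0.958397·0.776136 = 102.135194
B₀ = V₀ − E₀ = 369.8032 − 102.135194 = 267.668006

E0=102.1352 B0=267.6680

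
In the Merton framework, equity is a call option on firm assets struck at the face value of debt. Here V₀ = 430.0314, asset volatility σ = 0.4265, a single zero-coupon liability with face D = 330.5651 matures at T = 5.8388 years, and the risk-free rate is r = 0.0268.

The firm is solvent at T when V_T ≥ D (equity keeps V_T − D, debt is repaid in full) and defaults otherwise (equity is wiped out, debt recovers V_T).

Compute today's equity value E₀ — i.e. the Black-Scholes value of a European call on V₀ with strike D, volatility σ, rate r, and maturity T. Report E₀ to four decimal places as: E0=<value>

E0=224.2517

d₁ = [ln(V₀/D) + (r + σ²/2)T] / (σ√T)
   = [ln(430.0314/330.5651) + (0.0268 + 0.5·0.4265²)·5.8388] / (0.4265·√5.8388)
   = [0.263055 + 0.687525] / 1.030578 = 0.922376
d₂ = d₁ − σ√T = 0.922376 − 1.030578 = -0.108202
N(d₁) = 0.821834,  N(d₂) = 0.456918,  e^(−rT) = 0.855149
E₀ = V₀·N(d₁) − D·e^(−rT)·N(d₂)
   = 430.0314·0.821834 − 330.5651·0.855149·0.456918 = 224.251743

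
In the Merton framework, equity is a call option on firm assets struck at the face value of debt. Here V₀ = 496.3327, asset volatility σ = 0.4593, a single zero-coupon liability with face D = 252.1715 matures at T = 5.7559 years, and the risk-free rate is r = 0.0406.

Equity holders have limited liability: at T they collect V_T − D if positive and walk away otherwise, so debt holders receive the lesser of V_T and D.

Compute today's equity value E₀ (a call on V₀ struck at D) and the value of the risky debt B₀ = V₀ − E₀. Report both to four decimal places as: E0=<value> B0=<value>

E0=333.0704 B0=163.2623

d₁ = [ln(V₀/D) + (r + σ²/2)T] / (σ√T)
   = [ln(496.3327/252.1715) + (0.0406 + 0.5·0.4593²)·5.7559] / (0.4593·√5.7559)
   = [0.677137 + 0.840812] / 1.101928 = 1.377540
d₂ = d₁ − σ√T = 1.377540 − 1.101928 = 0.275612
N(d₁) = 0.915827,  N(d₂) = 0.608577,  e^(−rT) = 0.791608
E₀ = V₀·N(d₁) − D·e^(−rT)·N(d₂)
   = 496.3327·0.915827 − 252.1715·0.791608·0.608577 = 333.070362
B₀ = V₀ − E₀ = 496.3327 − 333.070362 = 163.262338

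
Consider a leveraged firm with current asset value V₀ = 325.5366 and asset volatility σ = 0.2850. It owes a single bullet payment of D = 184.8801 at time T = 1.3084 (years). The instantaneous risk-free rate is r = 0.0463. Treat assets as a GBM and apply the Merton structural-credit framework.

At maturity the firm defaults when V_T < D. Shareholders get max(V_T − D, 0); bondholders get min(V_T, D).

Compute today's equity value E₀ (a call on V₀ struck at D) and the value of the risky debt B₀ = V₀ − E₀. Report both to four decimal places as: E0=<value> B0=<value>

E0=152.3269 B0=173.2097

d₁ = [ln(V₀/D) + (r + σ²/2)T] / (σ√T)
   = [ln(325.5366/184.8801) + (0.0463 + 0.5·0.2850²)·1.3084] / (0.2850·√1.3084)
   = [0.565767 + 0.113716] / 0.325998 = 2.084318
d₂ = d₁ − σ√T = 2.084318 − 0.325998 = 1.758320
N(d₁) = 0.981434,  N(d₂) = 0.960653,  e^(−rT) = 0.941219
E₀ = V₀·N(d₁) − D·e^(−rT)·N(d₂)
   = 325.5366·0.981434 − 184.8801·0.941219·0.960653 = 152.326858
B₀ = V₀ − E₀ = 325.5366 − 152.326858 = 173.209742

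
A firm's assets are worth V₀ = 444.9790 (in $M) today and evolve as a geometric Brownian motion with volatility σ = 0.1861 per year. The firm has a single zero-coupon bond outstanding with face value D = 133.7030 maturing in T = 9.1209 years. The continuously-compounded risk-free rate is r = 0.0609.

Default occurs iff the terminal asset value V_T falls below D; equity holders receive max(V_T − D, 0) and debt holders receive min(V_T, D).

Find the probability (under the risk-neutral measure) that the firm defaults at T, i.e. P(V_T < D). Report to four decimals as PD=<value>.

d₁ = [ln(V₀/D) + (r + σ²/2)T] / (σ√T)
   = [ln(444.9790/133.7030) + (0.0609 + 0.5·0.1861²)·9.1209] / (0.1861·√9.1209)
   = [1.202406 + 0.713406] / 0.562037 = 3.408691
d₂ = d₁ − σ√T = 3.408691 − 0.562037 = 2.846654
risk-neutral PD = N(−d₂) = N(-2.846654) = 0.002209

PD=0.0022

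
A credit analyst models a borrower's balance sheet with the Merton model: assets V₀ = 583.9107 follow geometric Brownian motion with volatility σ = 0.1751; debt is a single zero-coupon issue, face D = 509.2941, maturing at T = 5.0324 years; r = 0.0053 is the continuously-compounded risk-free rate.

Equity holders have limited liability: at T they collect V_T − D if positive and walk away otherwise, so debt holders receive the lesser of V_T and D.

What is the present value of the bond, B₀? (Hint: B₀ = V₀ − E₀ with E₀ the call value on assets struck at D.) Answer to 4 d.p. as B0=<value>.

B0=448.7773

d₁ = [ln(V₀/D) + (r + σ²/2)T] / (σ√T)
   = [ln(583.9107/509.2941) + (0.0053 + 0.5·0.1751²)·5.0324] / (0.1751·√5.0324)
   = [0.136722 + 0.103818] / 0.392802 = 0.612372
d₂ = d₁ − σ√T = 0.612372 − 0.392802 = 0.219570
N(d₁) = 0.729854,  N(d₂) = 0.586897,  e^(−rT) = 0.973681
E₀ = V₀·N(d₁) − D·e^(−rT)·N(d₂)
   = 583.9107·0.729854 − 509.2941·0.973681·0.586897 = 135.133383
B₀ = V₀ − E₀ = 583.9107 − 135.133383 = 448.777317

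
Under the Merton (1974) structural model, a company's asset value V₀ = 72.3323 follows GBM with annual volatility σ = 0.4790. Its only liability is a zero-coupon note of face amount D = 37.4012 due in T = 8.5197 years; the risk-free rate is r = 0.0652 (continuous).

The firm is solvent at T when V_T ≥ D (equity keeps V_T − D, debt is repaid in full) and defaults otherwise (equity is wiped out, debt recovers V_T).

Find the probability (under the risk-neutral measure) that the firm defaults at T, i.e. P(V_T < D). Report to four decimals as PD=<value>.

PD=0.4325

d₁ = [ln(V₀/D) + (r + σ²/2)T] / (σ√T)
   = [ln(72.3323/37.4012) + (0.0652 + 0.5·0.4790²)·8.5197] / (0.4790·√8.5197)
   = [0.659568 + 1.532869] / 1.398130 = 1.568120
d₂ = d₁ − σ√T = 1.568120 − 1.398130 = 0.169990
risk-neutral PD = N(−d₂) = N(-0.169990) = 0.432509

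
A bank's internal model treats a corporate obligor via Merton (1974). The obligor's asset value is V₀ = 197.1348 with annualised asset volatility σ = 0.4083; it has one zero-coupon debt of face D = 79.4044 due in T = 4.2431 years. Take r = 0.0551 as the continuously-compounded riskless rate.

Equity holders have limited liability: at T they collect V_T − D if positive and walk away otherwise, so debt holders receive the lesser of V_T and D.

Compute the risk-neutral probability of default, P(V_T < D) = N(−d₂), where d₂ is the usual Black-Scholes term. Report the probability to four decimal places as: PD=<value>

PD=0.1740

d₁ = [ln(V₀/D) + (r + σ²/2)T] / (σ√T)
   = [ln(197.1348/79.4044) + (0.0551 + 0.5·0.4083²)·4.2431] / (0.4083·√4.2431)
   = [0.909334 + 0.587476] / 0.841048 = 1.779695
d₂ = d₁ − σ√T = 1.779695 − 0.841048 = 0.938647
risk-neutral PD = N(−d₂) = N(-0.938647) = 0.173956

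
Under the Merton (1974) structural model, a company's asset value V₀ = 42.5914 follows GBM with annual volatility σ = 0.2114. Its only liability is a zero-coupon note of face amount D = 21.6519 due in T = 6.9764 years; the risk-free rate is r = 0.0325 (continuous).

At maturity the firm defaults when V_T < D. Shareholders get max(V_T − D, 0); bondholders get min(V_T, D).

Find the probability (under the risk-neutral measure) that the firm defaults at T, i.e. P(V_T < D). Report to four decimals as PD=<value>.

d₁ = [ln(V₀/D) + (r + σ²/2)T] / (σ√T)
   = [ln(42.5914/21.6519) + (0.0325 + 0.5·0.2114²)·6.9764] / (0.2114·√6.9764)
   = [0.676559 + 0.382621] / 0.558368 = 1.896920
d₂ = d₁ − σ√T = 1.896920 − 0.558368 = 1.338552
risk-neutral PD = N(−d₂) = N(-1.338552) = 0.090358

PD=0.0904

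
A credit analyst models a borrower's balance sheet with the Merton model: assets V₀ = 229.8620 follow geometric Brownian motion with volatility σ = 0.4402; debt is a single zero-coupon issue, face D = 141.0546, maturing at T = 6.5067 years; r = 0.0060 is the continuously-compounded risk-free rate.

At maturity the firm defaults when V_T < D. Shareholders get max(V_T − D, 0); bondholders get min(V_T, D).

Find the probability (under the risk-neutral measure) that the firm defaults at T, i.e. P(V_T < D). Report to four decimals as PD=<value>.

PD=0.5366

d₁ = [ln(V₀/D) + (r + σ²/2)T] / (σ√T)
   = [ln(229.8620/141.0546) + (0.0060 + 0.5·0.4402²)·6.5067] / (0.4402·√6.5067)
   = [0.488332 + 0.669461] / 1.122872 = 1.031100
d₂ = d₁ − σ√T = 1.031100 − 1.122872 = -0.091773
risk-neutral PD = N(−d₂) = N(0.091773) = 0.536561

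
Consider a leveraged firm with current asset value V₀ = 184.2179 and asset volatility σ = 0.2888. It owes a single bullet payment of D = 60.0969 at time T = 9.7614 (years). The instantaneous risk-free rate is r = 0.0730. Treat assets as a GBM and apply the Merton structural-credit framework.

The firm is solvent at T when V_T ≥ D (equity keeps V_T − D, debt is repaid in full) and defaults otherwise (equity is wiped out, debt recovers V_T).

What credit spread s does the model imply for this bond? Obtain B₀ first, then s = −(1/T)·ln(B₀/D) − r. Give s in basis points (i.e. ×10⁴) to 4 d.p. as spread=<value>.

spread=16.7886

d₁ = [ln(V₀/D) + (r + σ²/2)T] / (σ√T)
   = [ln(184.2179/60.0969) + (0.0730 + 0.5·0.2888²)·9.7614] / (0.2888·√9.7614)
   = [1.120161 + 1.119659] / 0.902305 = 2.482332
d₂ = d₁ − σ√T = 2.482332 − 0.902305 = 1.580027
N(d₁) = 0.993474,  N(d₂) = 0.942950,  e^(−rT) = 0.490376
E₀ = V₀·N(d₁) − D·e^(−rT)·N(d₂)
   = 184.2179·0.993474 − 60.0969·0.490376·0.942950 = 155.226824
B₀ = V₀ − E₀ = 184.2179 − 155.226824 = 28.991076
spread = −(1/T)·ln(B₀/D) − r = −(1/9.7614)·ln(28.991076/60.0969) − 0.0730 = 0.00167886
in basis points: 0.00167886 × 10⁴ = 16.7886 bp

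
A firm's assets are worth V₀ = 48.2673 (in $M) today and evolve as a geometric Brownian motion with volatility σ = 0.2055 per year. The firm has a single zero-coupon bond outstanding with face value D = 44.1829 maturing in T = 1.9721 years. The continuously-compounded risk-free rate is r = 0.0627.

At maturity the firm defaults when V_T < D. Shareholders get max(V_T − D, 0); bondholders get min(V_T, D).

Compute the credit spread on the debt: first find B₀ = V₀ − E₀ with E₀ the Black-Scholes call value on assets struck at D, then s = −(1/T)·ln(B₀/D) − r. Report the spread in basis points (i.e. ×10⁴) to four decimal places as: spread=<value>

spread=222.5665

d₁ = [ln(V₀/D) + (r + σ²/2)T] / (σ√T)
   = [ln(48.2673/44.1829) + (0.0627 + 0.5·0.2055²)·1.9721] / (0.2055·√1.9721)
   = [0.088416 + 0.165292] / 0.288587 = 0.879141
d₂ = d₁ − σ√T = 0.879141 − 0.288587 = 0.590554
N(d₁) = 0.810337,  N(d₂) = 0.722590,  e^(−rT) = 0.883688
E₀ = V₀·N(d₁) − D·e^(−rT)·N(d₂)
   = 48.2673·0.810337 − 44.1829·0.883688·0.722590 = 10.900043
B₀ = V₀ − E₀ = 48.2673 − 10.900043 = 37.367257
spread = −(1/T)·ln(B₀/D) − r = −(1/1.9721)·ln(37.367257/44.1829) − 0.0627 = 0.02225665
in basis points: 0.02225665 × 10⁴ = 222.5665 bp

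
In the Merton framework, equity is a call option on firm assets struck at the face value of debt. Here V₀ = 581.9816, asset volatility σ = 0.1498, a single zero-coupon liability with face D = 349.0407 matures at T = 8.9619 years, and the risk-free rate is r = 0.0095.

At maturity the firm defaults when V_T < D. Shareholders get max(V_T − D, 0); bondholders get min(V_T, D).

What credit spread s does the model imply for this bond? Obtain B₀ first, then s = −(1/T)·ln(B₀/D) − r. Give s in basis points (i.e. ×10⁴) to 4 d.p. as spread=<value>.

spread=28.6623

d₁ = [ln(V₀/D) + (r + σ²/2)T] / (σ√T)
   = [ln(581.9816/349.0407) + (0.0095 + 0.5·0.1498²)·8.9619] / (0.1498·√8.9619)
   = [0.511250 + 0.185691] / 0.448448 = 1.554119
d₂ = d₁ − σ√T = 1.554119 − 0.448448 = 1.105671
N(d₁) = 0.939922,  N(d₂) = 0.865566,  e^(−rT) = 0.918385
E₀ = V₀·N(d₁) − D·e^(−rT)·N(d₂)
   = 581.9816·0.939922 − 349.0407·0.918385·0.865566 = 269.556865
B₀ = V₀ − E₀ = 581.9816 − 269.556865 = 312.424735
spread = −(1/T)·ln(B₀/D) − r = −(1/8.9619)·ln(312.424735/349.0407) − 0.0095 = 0.00286623
in basis points: 0.00286623 × 10⁴ = 28.6623 bp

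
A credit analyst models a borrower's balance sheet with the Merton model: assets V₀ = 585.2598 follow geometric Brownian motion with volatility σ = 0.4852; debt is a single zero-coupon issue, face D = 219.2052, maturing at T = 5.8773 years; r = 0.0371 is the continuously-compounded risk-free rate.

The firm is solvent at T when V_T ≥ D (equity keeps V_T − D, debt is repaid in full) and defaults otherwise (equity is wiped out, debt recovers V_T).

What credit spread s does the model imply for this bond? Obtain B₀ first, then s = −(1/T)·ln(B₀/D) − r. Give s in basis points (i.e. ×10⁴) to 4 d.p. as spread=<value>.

spread=284.4283

d₁ = [ln(V₀/D) + (r + σ²/2)T] / (σ√T)
   = [ln(585.2598/219.2052) + (0.0371 + 0.5·0.4852²)·5.8773] / (0.4852·√5.8773)
   = [0.982048 + 0.909862] / 1.176277 = 1.608387
d₂ = d₁ − σ√T = 1.608387 − 1.176277 = 0.432110
N(d₁) = 0.946125,  N(d₂) = 0.667169,  e^(−rT) = 0.804087
E₀ = V₀·N(d₁) − D·e^(−rT)·N(d₂)
   = 585.2598·0.946125 − 219.2052·0.804087·0.667169 = 436.133531
B₀ = V₀ − E₀ = 585.2598 − 436.133531 = 149.126269
spread = −(1/T)·ln(B₀/D) − r = −(1/5.8773)·ln(149.126269/219.2052) − 0.0371 = 0.02844283
in basis points: 0.02844283 × 10⁴ = 284.4283 bp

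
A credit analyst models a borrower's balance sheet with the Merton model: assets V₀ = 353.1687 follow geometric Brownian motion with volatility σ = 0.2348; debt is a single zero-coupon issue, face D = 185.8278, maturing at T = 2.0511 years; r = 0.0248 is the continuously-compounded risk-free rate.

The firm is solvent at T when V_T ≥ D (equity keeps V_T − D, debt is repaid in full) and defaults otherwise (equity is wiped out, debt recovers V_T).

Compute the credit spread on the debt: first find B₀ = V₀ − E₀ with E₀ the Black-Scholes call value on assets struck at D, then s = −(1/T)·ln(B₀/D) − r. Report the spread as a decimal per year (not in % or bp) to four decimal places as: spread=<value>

spread=0.0017

d₁ = [ln(V₀/D) + (r + σ²/2)T] / (σ√T)
   = [ln(353.1687/185.8278) + (0.0248 + 0.5·0.2348²)·2.0511] / (0.2348·√2.0511)
   = [0.642125 + 0.107407] / 0.336273 = 2.228942
d₂ = d₁ − σ√T = 2.228942 − 0.336273 = 1.892670
N(d₁) = 0.987091,  N(d₂) = 0.970799,  e^(−rT) = 0.950405
E₀ = V₀·N(d₁) − D·e^(−rT)·N(d₂)
   = 353.1687·0.987091 − 185.8278·0.950405·0.970799 = 177.155277
B₀ = V₀ − E₀ = 353.1687 − 177.155277 = 176.013423
spread = −(1/T)·ln(B₀/D) − r = −(1/2.0511)·ln(176.013423/185.8278) − 0.0248 = 0.00165419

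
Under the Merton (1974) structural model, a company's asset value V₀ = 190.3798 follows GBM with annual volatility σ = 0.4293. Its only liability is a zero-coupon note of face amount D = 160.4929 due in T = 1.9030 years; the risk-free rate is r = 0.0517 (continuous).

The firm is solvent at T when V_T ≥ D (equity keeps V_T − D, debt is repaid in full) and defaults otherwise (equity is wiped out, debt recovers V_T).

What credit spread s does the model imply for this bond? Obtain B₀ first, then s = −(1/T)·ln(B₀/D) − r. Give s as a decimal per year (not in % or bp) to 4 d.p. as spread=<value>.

d₁ = [ln(V₀/D) + (r + σ²/2)T] / (σ√T)
   = [ln(190.3798/160.4929) + (0.0517 + 0.5·0.4293²)·1.9030] / (0.4293·√1.9030)
   = [0.170771 + 0.273745] / 0.592216 = 0.750598
d₂ = d₁ − σ√T = 0.750598 − 0.592216 = 0.158382
N(d₁) = 0.773553,  N(d₂) = 0.562922,  e^(−rT) = 0.906300
E₀ = V₀·N(d₁) − D·e^(−rT)·N(d₂)
   = 190.3798·0.773553 − 160.4929·0.906300·0.562922 = 65.389160
B₀ = V₀ − E₀ = 190.3798 − 65.389160 = 124.990640
spread = −(1/T)·ln(B₀/D) − r = −(1/1.9030)·ln(124.990640/160.4929) − 0.0517 = 0.07967722

spread=0.0797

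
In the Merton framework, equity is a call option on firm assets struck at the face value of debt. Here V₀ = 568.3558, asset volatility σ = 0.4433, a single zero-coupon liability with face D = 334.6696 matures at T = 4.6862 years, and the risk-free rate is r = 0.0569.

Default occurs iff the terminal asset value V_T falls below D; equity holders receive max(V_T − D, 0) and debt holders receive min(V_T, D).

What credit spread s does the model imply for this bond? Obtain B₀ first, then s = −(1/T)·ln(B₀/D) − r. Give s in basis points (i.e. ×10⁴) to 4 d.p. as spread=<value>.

spread=352.2889

d₁ = [ln(V₀/D) + (r + σ²/2)T] / (σ√T)
   = [ln(568.3558/334.6696) + (0.0569 + 0.5·0.4433²)·4.6862] / (0.4433·√4.6862)
   = [0.529604 + 0.727099] / 0.959640 = 1.309557
d₂ = d₁ − σ√T = 1.309557 − 0.959640 = 0.349917
N(d₁) = 0.904827,  N(d₂) = 0.636800,  e^(−rT) = 0.765945
E₀ = V₀·N(d₁) − D·e^(−rT)·N(d₂)
   = 568.3558·0.904827 − 334.6696·0.765945·0.636800 = 351.027448
B₀ = V₀ − E₀ = 568.3558 − 351.027448 = 217.328352
spread = −(1/T)·ln(B₀/D) − r = −(1/4.6862)·ln(217.328352/334.6696) − 0.0569 = 0.03522889
in basis points: 0.03522889 × 10⁴ = 352.2889 bp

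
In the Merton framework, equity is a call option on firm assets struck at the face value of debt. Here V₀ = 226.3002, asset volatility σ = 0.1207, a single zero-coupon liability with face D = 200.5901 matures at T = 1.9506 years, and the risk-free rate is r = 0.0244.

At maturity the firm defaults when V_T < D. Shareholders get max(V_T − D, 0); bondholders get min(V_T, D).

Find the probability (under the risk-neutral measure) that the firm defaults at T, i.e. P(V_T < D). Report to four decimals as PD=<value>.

PD=0.1805

d₁ = [ln(V₀/D) + (r + σ²/2)T] / (σ√T)
   = [ln(226.3002/200.5901) + (0.0244 + 0.5·0.1207²)·1.9506] / (0.1207·√1.9506)
   = [0.120599 + 0.061803] / 0.168574 = 1.082028
d₂ = d₁ − σ√T = 1.082028 − 0.168574 = 0.913454
risk-neutral PD = N(−d₂) = N(-0.913454) = 0.180502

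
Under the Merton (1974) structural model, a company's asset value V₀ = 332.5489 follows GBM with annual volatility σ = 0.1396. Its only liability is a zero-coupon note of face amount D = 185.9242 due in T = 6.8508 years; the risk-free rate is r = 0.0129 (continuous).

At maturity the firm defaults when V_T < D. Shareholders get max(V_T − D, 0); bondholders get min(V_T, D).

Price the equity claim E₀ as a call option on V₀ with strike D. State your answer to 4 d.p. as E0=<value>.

d₁ = [ln(V₀/D) + (r + σ²/2)T] / (σ√T)
   = [ln(332.5489/185.9242) + (0.0129 + 0.5·0.1396²)·6.8508] / (0.1396·√6.8508)
   = [0.581448 + 0.155130] / 0.365389 = 2.015871
d₂ = d₁ − σ√T = 2.015871 − 0.365389 = 1.650481
N(d₁) = 0.978093,  N(d₂) = 0.950578,  e^(−rT) = 0.915417
E₀ = V₀·N(d₁) − D·e^(−rT)·N(d₂)
   = 332.5489·0.978093 − 185.9242·0.915417·0.950578 = 163.477201

E0=163.4772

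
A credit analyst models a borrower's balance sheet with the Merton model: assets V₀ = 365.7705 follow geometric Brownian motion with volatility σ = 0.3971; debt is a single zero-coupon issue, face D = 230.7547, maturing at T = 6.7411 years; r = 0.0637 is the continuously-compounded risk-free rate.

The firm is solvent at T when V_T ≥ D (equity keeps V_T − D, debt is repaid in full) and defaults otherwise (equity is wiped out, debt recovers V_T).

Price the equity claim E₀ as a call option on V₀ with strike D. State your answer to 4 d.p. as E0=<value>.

E0=239.5287

d₁ = [ln(V₀/D) + (r + σ²/2)T] / (σ√T)
   = [ln(365.7705/230.7547) + (0.0637 + 0.5·0.3971²)·6.7411] / (0.3971·√6.7411)
   = [0.460651 + 0.960905] / 1.031016 = 1.378791
d₂ = d₁ − σ√T = 1.378791 − 1.031016 = 0.347776
N(d₁) = 0.916020,  N(d₂) = 0.635996,  e^(−rT) = 0.650894
E₀ = V₀·N(d₁) − D·e^(−rT)·N(d₂)
   = 365.7705·0.916020 − 230.7547·0.650894·0.635996 = 239.528675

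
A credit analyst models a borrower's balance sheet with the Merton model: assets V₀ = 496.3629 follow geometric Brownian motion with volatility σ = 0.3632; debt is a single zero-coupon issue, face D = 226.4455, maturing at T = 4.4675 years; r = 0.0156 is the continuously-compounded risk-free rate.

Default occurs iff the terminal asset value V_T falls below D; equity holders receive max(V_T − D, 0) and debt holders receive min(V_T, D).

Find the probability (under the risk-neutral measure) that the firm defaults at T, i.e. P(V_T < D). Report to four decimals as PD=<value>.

d₁ = [ln(V₀/D) + (r + σ²/2)T] / (σ√T)
   = [ln(496.3629/226.4455) + (0.0156 + 0.5·0.3632²)·4.4675] / (0.3632·√4.4675)
   = [0.784803 + 0.364356] / 0.767676 = 1.496932
d₂ = d₁ − σ√T = 1.496932 − 0.767676 = 0.729256
risk-neutral PD = N(−d₂) = N(-0.729256) = 0.232923

PD=0.2329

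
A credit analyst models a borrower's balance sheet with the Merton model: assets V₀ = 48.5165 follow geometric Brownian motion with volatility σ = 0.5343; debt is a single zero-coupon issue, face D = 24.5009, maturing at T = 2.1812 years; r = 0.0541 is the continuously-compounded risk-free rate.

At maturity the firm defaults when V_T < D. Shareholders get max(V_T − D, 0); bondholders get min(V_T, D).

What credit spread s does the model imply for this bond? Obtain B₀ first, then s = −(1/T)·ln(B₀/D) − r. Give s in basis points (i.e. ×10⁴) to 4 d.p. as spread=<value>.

spread=435.9262

d₁ = [ln(V₀/D) + (r + σ²/2)T] / (σ√T)
   = [ln(48.5165/24.5009) + (0.0541 + 0.5·0.5343²)·2.1812] / (0.5343·√2.1812)
   = [0.683194 + 0.429344] / 0.789102 = 1.409879
d₂ = d₁ − σ√T = 1.409879 − 0.789102 = 0.620777
N(d₁) = 0.920712,  N(d₂) = 0.732627,  e^(−rT) = 0.888693
E₀ = V₀·N(d₁) − D·e^(−rT)·N(d₂)
   = 48.5165·0.920712 − 24.5009·0.888693·0.732627 = 28.717673
B₀ = V₀ − E₀ = 48.5165 − 28.717673 = 19.798827
spread = −(1/T)·ln(B₀/D) − r = −(1/2.1812)·ln(19.798827/24.5009) − 0.0541 = 0.04359262
in basis points: 0.04359262 × 10⁴ = 435.9262 bp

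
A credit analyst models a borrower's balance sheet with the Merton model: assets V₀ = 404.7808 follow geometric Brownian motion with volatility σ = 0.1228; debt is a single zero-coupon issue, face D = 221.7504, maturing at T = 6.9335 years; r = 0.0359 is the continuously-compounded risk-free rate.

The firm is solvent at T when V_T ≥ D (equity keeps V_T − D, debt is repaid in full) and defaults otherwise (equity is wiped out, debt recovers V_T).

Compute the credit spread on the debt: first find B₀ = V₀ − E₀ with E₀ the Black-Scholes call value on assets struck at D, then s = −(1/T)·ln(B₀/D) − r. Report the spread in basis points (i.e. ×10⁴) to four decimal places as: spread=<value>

d₁ = [ln(V₀/D) + (r + σ²/2)T] / (σ√T)
   = [ln(404.7808/221.7504) + (0.0359 + 0.5·0.1228²)·6.9335] / (0.1228·√6.9335)
   = [0.601793 + 0.301191] / 0.323351 = 2.792579
d₂ = d₁ − σ√T = 2.792579 − 0.323351 = 2.469227
N(d₁) = 0.997386,  N(d₂) = 0.993230,  e^(−rT) = 0.779648
E₀ = V₀·N(d₁) − D·e^(−rT)·N(d₂)
   = 404.7808·0.997386 − 221.7504·0.779648·0.993230 = 232.005725
B₀ = V₀ − E₀ = 404.7808 − 232.005725 = 172.775075
spread = −(1/T)·ln(B₀/D) − r = −(1/6.9335)·ln(172.775075/221.7504) − 0.0359 = 0.00009363
in basis points: 0.00009363 × 10⁴ = 0.9363 bp

spread=0.9363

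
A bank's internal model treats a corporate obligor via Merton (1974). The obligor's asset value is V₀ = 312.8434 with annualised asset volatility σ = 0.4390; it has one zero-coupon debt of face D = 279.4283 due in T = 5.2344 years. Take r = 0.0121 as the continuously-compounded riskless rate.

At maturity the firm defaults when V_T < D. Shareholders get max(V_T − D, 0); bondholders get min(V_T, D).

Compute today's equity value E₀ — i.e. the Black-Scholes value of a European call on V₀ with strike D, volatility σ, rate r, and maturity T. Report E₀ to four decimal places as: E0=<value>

d₁ = [ln(V₀/D) + (r + σ²/2)T] / (σ√T)
   = [ln(312.8434/279.4283) + (0.0121 + 0.5·0.4390²)·5.2344] / (0.4390·√5.2344)
   = [0.112957 + 0.567726] / 1.004380 = 0.677714
d₂ = d₁ − σ√T = 0.677714 − 1.004380 = -0.326665
N(d₁) = 0.751024,  N(d₂) = 0.371960,  e^(−rT) = 0.938628
E₀ = V₀·N(d₁) − D·e^(−rT)·N(d₂)
   = 312.8434·0.751024 − 279.4283·0.938628·0.371960 = 137.395289

E0=137.3953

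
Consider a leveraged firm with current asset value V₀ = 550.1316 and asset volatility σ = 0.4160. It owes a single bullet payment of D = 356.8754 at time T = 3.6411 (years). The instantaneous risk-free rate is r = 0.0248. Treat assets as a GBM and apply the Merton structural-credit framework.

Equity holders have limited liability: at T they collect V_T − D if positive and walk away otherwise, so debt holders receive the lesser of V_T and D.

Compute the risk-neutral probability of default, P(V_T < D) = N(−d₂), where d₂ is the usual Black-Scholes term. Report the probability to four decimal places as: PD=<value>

d₁ = [ln(V₀/D) + (r + σ²/2)T] / (σ√T)
   = [ln(550.1316/356.8754) + (0.0248 + 0.5·0.4160²)·3.6411] / (0.4160·√3.6411)
   = [0.432771 + 0.405356] / 0.793797 = 1.055845
d₂ = d₁ − σ√T = 1.055845 − 0.793797 = 0.262048
risk-neutral PD = N(−d₂) = N(-0.262048) = 0.396642

PD=0.3966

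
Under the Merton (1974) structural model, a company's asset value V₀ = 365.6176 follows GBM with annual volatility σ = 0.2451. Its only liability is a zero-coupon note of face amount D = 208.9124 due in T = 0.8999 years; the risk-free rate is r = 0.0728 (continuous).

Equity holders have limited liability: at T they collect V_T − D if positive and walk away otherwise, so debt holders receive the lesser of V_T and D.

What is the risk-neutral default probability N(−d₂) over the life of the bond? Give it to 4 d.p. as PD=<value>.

PD=0.0050

d₁ = [ln(V₀/D) + (r + σ²/2)T] / (σ√T)
   = [ln(365.6176/208.9124) + (0.0728 + 0.5·0.2451²)·0.8999] / (0.2451·√0.8999)
   = [0.559673 + 0.092543] / 0.232509 = 2.805117
d₂ = d₁ − σ√T = 2.805117 − 0.232509 = 2.572608
risk-neutral PD = N(−d₂) = N(-2.572608) = 0.005047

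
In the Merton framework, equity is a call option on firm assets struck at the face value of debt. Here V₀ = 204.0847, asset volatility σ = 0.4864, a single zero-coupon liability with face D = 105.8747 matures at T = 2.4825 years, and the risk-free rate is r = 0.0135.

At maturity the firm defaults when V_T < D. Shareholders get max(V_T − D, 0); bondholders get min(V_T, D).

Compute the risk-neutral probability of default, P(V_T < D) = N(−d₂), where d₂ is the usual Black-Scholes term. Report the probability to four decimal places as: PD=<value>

d₁ = [ln(V₀/D) + (r + σ²/2)T] / (σ√T)
   = [ln(204.0847/105.8747) + (0.0135 + 0.5·0.4864²)·2.4825] / (0.4864·√2.4825)
   = [0.656279 + 0.327175] / 0.766369 = 1.283263
d₂ = d₁ − σ√T = 1.283263 − 0.766369 = 0.516894
risk-neutral PD = N(−d₂) = N(-0.516894) = 0.302615

PD=0.3026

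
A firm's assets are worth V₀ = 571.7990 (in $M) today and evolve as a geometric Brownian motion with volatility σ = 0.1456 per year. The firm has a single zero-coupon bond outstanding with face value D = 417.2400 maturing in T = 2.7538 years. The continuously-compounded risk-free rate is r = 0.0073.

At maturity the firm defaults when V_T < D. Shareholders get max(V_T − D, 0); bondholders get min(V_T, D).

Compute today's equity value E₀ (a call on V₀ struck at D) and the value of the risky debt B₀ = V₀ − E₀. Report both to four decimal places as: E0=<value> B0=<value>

d₁ = [ln(V₀/D) + (r + σ²/2)T] / (σ√T)
   = [ln(571.7990/417.2400) + (0.0073 + 0.5·0.1456²)·2.7538] / (0.1456·√2.7538)
   = [0.315126 + 0.049292] / 0.241617 = 1.508247
d₂ = d₁ − σ√T = 1.508247 − 0.241617 = 1.266629
N(d₁) = 0.934254,  N(d₂) = 0.897356,  e^(−rT) = 0.980098
E₀ = V₀·N(d₁) − D·e^(−rT)·N(d₂)
   = 571.7990·0.934254 − 417.2400·0.980098·0.897356 = 167.244379
B₀ = V₀ − E₀ = 571.7990 − 167.244379 = 404.554621

E0=167.2444 B0=404.5546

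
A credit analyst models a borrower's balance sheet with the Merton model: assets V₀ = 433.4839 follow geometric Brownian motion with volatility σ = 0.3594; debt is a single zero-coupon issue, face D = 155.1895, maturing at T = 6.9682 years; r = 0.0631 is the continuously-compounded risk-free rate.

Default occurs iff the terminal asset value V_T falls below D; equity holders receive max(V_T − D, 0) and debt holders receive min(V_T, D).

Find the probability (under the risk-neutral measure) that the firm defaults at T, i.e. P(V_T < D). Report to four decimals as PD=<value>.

PD=0.1419

d₁ = [ln(V₀/D) + (r + σ²/2)T] / (σ√T)
   = [ln(433.4839/155.1895) + (0.0631 + 0.5·0.3594²)·6.9682] / (0.3594·√6.9682)
   = [1.027208 + 0.889729] / 0.948721 = 2.020549
d₂ = d₁ − σ√T = 2.020549 − 0.948721 = 1.071828
risk-neutral PD = N(−d₂) = N(-1.071828) = 0.141899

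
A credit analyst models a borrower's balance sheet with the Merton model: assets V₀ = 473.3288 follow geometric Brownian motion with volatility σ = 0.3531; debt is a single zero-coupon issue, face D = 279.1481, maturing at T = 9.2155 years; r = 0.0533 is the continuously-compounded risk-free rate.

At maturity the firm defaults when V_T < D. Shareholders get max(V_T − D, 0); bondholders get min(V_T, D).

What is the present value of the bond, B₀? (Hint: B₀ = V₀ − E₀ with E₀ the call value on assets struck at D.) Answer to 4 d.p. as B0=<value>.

d₁ = [ln(V₀/D) + (r + σ²/2)T] / (σ√T)
   = [ln(473.3288/279.1481) + (0.0533 + 0.5·0.3531²)·9.2155] / (0.3531·√9.2155)
   = [0.528048 + 1.065679] / 1.071907 = 1.486814
d₂ = d₁ − σ√T = 1.486814 − 1.071907 = 0.414907
N(d₁) = 0.931468,  N(d₂) = 0.660895,  e^(−rT) = 0.611900
E₀ = V₀·N(d₁) − D·e^(−rT)·N(d₂)
   = 473.3288·0.931468 − 279.1481·0.611900·0.660895 = 328.002671
B₀ = V₀ − E₀ = 473.3288 − 328.002671 = 145.326129

B0=145.3261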